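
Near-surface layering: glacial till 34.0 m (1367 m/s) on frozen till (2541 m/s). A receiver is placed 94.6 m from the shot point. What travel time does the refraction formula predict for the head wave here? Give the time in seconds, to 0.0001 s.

0.0792 s

θ_c = arcsin(V₁/V₂) = arcsin(1367/2541) = 32.55°, cos θ_c = 0.8430.
Intercept time tᵢ = 2h cos θ_c / V₁ = 2·34.0·0.8430/1367 = 0.04193 s.
t = x/V₂ + tᵢ = 94.6/2541 + 0.04193 = 0.07916 s.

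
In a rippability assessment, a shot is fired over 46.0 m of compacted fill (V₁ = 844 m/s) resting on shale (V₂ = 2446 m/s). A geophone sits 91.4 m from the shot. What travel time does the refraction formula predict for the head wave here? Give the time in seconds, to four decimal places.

θ_c = arcsin(V₁/V₂) = arcsin(844/2446) = 20.19°, cos θ_c = 0.9386.
Intercept time tᵢ = 2h cos θ_c / V₁ = 2·46.0·0.9386/844 = 0.10231 s.
t = x/V₂ + tᵢ = 91.4/2446 + 0.10231 = 0.13968 s.

0.1397 s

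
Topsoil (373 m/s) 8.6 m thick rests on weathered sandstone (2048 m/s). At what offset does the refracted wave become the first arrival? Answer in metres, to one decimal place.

20.7 m

θ_c = arcsin(373/2048) = 10.49°, so cos θ_c = 0.9833 and tᵢ = 2h cos θ_c/V₁ = 0.0453 s.
At crossover x/V₁ = x/V₂ + tᵢ ⇒ x = tᵢ/(1/V₁ − 1/V₂) = 0.04534/(2.6810e-03 − 4.8828e-04) = 20.68 m.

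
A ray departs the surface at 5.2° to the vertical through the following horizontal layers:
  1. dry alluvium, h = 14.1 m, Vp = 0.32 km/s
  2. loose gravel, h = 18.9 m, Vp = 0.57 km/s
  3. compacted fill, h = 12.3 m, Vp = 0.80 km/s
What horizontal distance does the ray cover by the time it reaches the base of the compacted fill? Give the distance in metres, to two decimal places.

Apply Snell's law at each interface; in layer i the horizontal offset is hᵢ·tan θᵢ.
Layer 1: θ = 5.20°; offset = 14.1·tan 5.20° = 1.2832 m.
Layer 2: sin θ = 0.57·sin 5.2°/0.32 = 0.1614, θ = 9.29°; offset = 18.9·tan 9.29° = 3.0918 m.
Layer 3: sin θ = 0.80·sin 5.2°/0.32 = 0.2266, θ = 13.10°; offset = 12.3·tan 13.10° = 2.8614 m.
Summing the layer offsets gives 7.2363 m.

7.24 m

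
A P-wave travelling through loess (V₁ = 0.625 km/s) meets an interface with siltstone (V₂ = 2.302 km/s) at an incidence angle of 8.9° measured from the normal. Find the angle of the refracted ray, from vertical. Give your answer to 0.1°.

Snell's law: sin θ₂ = (V₂/V₁)·sin θ₁ = (2.302/0.625)·sin 8.9° = 0.5698.
θ₂ = sin⁻¹(0.5698) = 34.74° (from vertical).

34.7°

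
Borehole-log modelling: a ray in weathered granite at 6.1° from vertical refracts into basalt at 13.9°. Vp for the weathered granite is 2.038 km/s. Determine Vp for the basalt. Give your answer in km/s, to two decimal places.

sin 6.1° = 0.1063; sin 13.9° = 0.2402.
V₂ = V₁·(sin θ₂/sin θ₁) = 2.038·(0.2402/0.1063) = 4.61 km/s.

4.61 km/s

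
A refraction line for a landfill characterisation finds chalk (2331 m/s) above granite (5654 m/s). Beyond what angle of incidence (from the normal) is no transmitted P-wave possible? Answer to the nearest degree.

24°

At critical incidence the refracted ray runs along the interface (θ₂ = 90°), so sin θ_c = V₁/V₂.
θ_c = arcsin(2331/5654) = arcsin 0.4123 = 24.35°.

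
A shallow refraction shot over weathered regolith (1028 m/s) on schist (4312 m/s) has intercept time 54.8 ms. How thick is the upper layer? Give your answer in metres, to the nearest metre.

29 m

θ_c = arcsin(1028/4312) = 13.79°; cos θ_c = 0.9712.
tᵢ = 2h cos θ_c/V₁ ⇒ h = tᵢ·V₁/(2 cos θ_c) = 0.0548·1028/(2·0.9712) = 29.00 m.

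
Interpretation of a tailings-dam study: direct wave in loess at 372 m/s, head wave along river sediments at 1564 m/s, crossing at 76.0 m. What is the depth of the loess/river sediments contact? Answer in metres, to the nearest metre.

30 m

h = (x_cross/2)·√((V₂−V₁)/(V₂+V₁)).
(V₂−V₁)/(V₂+V₁) = (1564−372)/(1564+372) = 0.6157; √ = 0.7847.
h = (76.0/2)·0.7847 = 29.82 m.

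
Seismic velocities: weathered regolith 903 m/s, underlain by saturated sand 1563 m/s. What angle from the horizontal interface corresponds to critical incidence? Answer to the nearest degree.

At critical incidence the refracted ray runs along the interface (θ₂ = 90°), so sin θ_c = V₁/V₂.
θ_c = arcsin(903/1563) = arcsin 0.5777 = 35.29°.
Measured from the interface: 90° − 35.29° = 54.71°.

55°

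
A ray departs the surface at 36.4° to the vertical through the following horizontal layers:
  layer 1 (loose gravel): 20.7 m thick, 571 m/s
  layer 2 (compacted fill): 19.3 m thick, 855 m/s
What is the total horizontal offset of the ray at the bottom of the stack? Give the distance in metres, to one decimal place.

Ray parameter p = sin 36.4° / 571 m/s = 1.0393e-03 s/m.
Layer 1: θ = 36.40°; offset = 20.7·tan 36.40° = 15.261 m.
Layer 2: sin θ = p·855 = 0.8886 → θ = 62.69°; offset = 19.3·tan 62.69° = 37.384 m.
Total horizontal offset = 52.645 m.

52.6 m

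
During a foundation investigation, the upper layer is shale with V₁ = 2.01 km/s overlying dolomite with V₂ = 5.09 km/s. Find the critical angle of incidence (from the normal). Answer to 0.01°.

23.26°

Critical incidence: sin θ_c = V₁/V₂ = 2.01/5.09 = 0.3949.
θ_c = arcsin 0.3949 = 23.26°.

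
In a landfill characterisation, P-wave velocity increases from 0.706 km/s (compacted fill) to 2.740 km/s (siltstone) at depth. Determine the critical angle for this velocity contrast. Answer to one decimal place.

At critical incidence the refracted ray runs along the interface (θ₂ = 90°), so sin θ_c = V₁/V₂.
θ_c = arcsin(0.706/2.740) = arcsin 0.2577 = 14.93°.

14.9°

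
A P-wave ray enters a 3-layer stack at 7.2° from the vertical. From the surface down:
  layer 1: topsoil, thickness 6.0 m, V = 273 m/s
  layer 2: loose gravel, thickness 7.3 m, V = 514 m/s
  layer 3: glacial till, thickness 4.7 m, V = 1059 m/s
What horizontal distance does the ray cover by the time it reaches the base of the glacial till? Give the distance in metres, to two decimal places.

Apply Snell's law at each interface; in layer i the horizontal offset is hᵢ·tan θᵢ.
Layer 1: θ = 7.20°; offset = 6.0·tan 7.20° = 0.7580 m.
Layer 2: sin θ = 514·sin 7.2°/273 = 0.2360, θ = 13.65°; offset = 7.3·tan 13.65° = 1.7727 m.
Layer 3: sin θ = 1059·sin 7.2°/273 = 0.4862, θ = 29.09°; offset = 4.7·tan 29.09° = 2.6149 m.
Σ offsets = 5.1456 m.

5.15 m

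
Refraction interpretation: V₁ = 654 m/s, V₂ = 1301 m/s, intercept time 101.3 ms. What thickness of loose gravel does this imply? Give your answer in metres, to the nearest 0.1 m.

θ_c = arcsin(654/1301) = 30.18°; cos θ_c = 0.8645.
tᵢ = 2h cos θ_c/V₁ ⇒ h = tᵢ·V₁/(2 cos θ_c) = 0.1013·654/(2·0.8645) = 38.32 m.

38.3 m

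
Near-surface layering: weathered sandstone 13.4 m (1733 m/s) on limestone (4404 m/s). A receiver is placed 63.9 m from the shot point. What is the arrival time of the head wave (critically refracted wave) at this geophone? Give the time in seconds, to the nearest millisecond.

0.029 s

θ_c = arcsin(V₁/V₂) = arcsin(1733/4404) = 23.17°, cos θ_c = 0.9193.
Intercept time tᵢ = 2h cos θ_c / V₁ = 2·13.4·0.9193/1733 = 0.01422 s.
t = x/V₂ + tᵢ = 63.9/4404 + 0.01422 = 0.02873 s.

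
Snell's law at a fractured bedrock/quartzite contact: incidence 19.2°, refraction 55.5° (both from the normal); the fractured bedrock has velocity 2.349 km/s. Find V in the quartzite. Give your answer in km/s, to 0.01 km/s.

sin 19.2° = 0.3289; sin 55.5° = 0.8241.
V₂ = V₁·(sin θ₂/sin θ₁) = 2.349·(0.8241/0.3289) = 5.89 km/s.

5.89 km/s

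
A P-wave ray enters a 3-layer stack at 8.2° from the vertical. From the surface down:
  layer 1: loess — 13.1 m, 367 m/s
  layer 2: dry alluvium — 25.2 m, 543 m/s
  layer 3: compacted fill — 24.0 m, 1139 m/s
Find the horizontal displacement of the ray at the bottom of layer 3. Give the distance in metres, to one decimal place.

19.2 m

p = sin θ₁/V₁ = sin 8.2°/367 = 3.8863e-04 s/m is conserved through the stack.
Layer 1: θ = 8.20°; offset = 13.1·tan 8.20° = 1.888 m.
Layer 2: sin θ = p·543 = 0.2110 → θ = 12.18°; offset = 25.2·tan 12.18° = 5.440 m.
Layer 3: sin θ = p·1139 = 0.4427 → θ = 26.27°; offset = 24.0·tan 26.27° = 11.848 m.
Total horizontal offset = 19.176 m.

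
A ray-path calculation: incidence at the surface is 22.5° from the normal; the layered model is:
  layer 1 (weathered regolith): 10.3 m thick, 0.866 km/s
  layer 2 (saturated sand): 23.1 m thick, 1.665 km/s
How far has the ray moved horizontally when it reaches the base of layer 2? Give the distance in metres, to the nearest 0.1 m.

Apply Snell's law at each interface; in layer i the horizontal offset is hᵢ·tan θᵢ.
Layer 1: θ = 22.50°; offset = 10.3·tan 22.50° = 4.266 m.
Layer 2: sin θ = 1.665·sin 22.5°/0.866 = 0.7358, θ = 47.37°; offset = 23.1·tan 47.37° = 25.096 m.
Summing the layer offsets gives 29.362 m.

29.4 m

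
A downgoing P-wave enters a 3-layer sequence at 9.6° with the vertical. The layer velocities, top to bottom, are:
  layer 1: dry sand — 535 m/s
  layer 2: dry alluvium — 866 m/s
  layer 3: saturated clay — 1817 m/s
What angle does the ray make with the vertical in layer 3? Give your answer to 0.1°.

Snell's law across each interface conserves sin θ / V, so sin θ_3 = V_3·sin θ₁/V₁.
sin θ_3 = 1817 × sin 9.6° / 535 = 0.5664.
θ_3 = 34.50° from the vertical.

34.5°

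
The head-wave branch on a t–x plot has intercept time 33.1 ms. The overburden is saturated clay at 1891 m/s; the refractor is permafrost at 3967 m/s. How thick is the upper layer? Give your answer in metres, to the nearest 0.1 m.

35.6 m

θ_c = arcsin(1891/3967) = 28.47°; cos θ_c = 0.8791.
tᵢ = 2h cos θ_c/V₁ ⇒ h = tᵢ·V₁/(2 cos θ_c) = 0.0331·1891/(2·0.8791) = 35.60 m.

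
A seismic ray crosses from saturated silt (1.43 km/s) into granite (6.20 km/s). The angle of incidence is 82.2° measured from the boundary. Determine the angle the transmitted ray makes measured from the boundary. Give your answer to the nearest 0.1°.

54.0°

Convert to the normal: θ₁ = 90° − 82.2° = 7.8°.
Snell's law: sin θ₂ = (V₂/V₁)·sin θ₁ = (6.20/1.43)·sin 7.8° = 0.5884.
θ₂ = arcsin 0.5884 = 36.04° from the normal.
From the interface: 90° − 36.04° = 53.96°.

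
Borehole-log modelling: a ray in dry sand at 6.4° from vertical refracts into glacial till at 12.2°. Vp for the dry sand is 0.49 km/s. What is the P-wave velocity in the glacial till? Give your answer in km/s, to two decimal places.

sin 6.4° = 0.1115; sin 12.2° = 0.2113.
V₂ = V₁·(sin θ₂/sin θ₁) = 0.49·(0.2113/0.1115) = 0.93 km/s.

0.93 km/s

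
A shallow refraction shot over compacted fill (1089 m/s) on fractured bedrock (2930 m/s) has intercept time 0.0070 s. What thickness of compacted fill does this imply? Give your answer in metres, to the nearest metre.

θ_c = arcsin(1089/2930) = 21.82°; cos θ_c = 0.9284.
tᵢ = 2h cos θ_c/V₁ ⇒ h = tᵢ·V₁/(2 cos θ_c) = 0.007·1089/(2·0.9284) = 4.11 m.

4 m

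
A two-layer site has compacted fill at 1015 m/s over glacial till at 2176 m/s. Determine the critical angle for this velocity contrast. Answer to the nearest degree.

28°

Critical incidence: sin θ_c = V₁/V₂ = 1015/2176 = 0.4665.
θ_c = arcsin 0.4665 = 27.80°.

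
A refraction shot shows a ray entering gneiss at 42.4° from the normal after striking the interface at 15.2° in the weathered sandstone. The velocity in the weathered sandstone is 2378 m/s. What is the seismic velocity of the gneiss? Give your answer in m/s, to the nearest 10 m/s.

Snell's law: sin 15.2°/V₁ = sin 42.4°/V₂.
V₂ = V₁·sin 42.4°/sin 15.2° = 2378 × 2.5718 = 6115.78 m/s.

6120 m/s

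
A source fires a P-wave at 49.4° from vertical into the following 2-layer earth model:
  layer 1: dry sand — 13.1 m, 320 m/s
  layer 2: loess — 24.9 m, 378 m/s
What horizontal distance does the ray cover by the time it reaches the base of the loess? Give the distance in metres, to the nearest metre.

Ray parameter p = sin 49.4° / 320 m/s = 2.3727e-03 s/m.
Layer 1: θ = 49.40°; offset = 13.1·tan 49.40° = 15.284 m.
Layer 2: sin θ = p·378 = 0.8969 → θ = 63.75°; offset = 24.9·tan 63.75° = 50.497 m.
Summing the layer offsets gives 65.781 m.

66 m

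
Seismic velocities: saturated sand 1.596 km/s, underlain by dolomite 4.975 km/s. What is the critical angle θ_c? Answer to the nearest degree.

At critical incidence the refracted ray runs along the interface (θ₂ = 90°), so sin θ_c = V₁/V₂.
θ_c = arcsin(1.596/4.975) = arcsin 0.3208 = 18.71°.

19°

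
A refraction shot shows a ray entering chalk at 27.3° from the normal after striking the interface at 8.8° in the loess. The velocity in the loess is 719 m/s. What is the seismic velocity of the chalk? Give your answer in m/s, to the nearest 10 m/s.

2160 m/s

Snell's law: sin 8.8°/V₁ = sin 27.3°/V₂.
V₂ = V₁·sin 27.3°/sin 8.8° = 719 × 2.9980 = 2155.55 m/s.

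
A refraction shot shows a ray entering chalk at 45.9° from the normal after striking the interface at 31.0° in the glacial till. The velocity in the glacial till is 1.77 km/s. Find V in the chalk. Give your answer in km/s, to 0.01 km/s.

2.47 km/s

sin 31.0° = 0.5150; sin 45.9° = 0.7181.
V₂ = V₁·(sin θ₂/sin θ₁) = 1.77·(0.7181/0.5150) = 2.47 km/s.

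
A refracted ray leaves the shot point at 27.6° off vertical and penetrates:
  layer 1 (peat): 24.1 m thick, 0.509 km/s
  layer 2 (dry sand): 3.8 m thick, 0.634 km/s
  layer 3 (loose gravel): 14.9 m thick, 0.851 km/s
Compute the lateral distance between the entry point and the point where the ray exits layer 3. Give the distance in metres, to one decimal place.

Ray parameter p = sin 27.6° / 0.509 km/s = 9.1021e-01 s/km.
Layer 1: θ = 27.60°; offset = 24.1·tan 27.60° = 12.599 m.
Layer 2: sin θ = p·0.634 = 0.5771 → θ = 35.24°; offset = 3.8·tan 35.24° = 2.685 m.
Layer 3: sin θ = p·0.851 = 0.7746 → θ = 50.77°; offset = 14.9·tan 50.77° = 18.248 m.
Σ offsets = 33.532 m.

33.5 m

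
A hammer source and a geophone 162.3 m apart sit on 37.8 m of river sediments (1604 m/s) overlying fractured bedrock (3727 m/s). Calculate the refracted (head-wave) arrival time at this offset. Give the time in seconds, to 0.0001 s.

θ_c = arcsin(V₁/V₂) = arcsin(1604/3727) = 25.49°, cos θ_c = 0.9027.
Intercept time tᵢ = 2h cos θ_c / V₁ = 2·37.8·0.9027/1604 = 0.04254 s.
t = x/V₂ + tᵢ = 162.3/3727 + 0.04254 = 0.08609 s.

0.0861 s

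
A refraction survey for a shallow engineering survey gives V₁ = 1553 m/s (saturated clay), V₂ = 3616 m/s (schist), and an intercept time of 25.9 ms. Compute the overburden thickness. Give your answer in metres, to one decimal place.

22.3 m

θ_c = arcsin(1553/3616) = 25.43°; cos θ_c = 0.9031.
tᵢ = 2h cos θ_c/V₁ ⇒ h = tᵢ·V₁/(2 cos θ_c) = 0.0259·1553/(2·0.9031) = 22.27 m.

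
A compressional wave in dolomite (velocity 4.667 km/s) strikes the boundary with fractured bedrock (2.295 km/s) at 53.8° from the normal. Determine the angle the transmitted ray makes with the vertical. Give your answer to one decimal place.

23.4°

sin θ₁/V₁ = sin θ₂/V₂ ⇒ sin θ₂ = 2.295·sin 53.8°/4.667 = 2.295·0.8070/4.667 = 0.3968.
θ₂ = arcsin 0.3968 = 23.38° from the normal.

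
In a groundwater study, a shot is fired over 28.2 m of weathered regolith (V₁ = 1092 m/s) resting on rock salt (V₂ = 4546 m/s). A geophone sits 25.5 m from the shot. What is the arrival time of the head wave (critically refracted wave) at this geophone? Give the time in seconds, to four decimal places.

t = x/V₂ + 2h·√(V₂²−V₁²)/(V₁V₂).
√(V₂²−V₁²) = √(4546²−1092²) = 4412.9 m/s; delay term = 2·28.2·4412.9/(1092·4546) = 0.05014 s.
t = 25.5/4546 + 0.05014 = 0.05575 s.

0.0557 s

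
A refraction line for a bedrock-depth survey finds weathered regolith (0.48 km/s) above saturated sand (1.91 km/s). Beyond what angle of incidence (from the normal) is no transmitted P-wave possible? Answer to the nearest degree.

At critical incidence the refracted ray runs along the interface (θ₂ = 90°), so sin θ_c = V₁/V₂.
θ_c = arcsin(0.48/1.91) = arcsin 0.2513 = 14.55°.

15°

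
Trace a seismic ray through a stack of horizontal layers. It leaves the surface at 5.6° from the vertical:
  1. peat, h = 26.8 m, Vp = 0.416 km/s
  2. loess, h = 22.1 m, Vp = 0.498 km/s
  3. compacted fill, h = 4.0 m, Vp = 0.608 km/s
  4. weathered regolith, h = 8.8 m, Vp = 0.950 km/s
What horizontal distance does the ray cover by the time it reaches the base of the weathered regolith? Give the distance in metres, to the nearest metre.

8 m

Apply Snell's law at each interface; in layer i the horizontal offset is hᵢ·tan θᵢ.
Layer 1: θ = 5.60°; offset = 26.8·tan 5.60° = 2.628 m.
Layer 2: sin θ = 0.498·sin 5.6°/0.416 = 0.1168, θ = 6.71°; offset = 22.1·tan 6.71° = 2.599 m.
Layer 3: sin θ = 0.608·sin 5.6°/0.416 = 0.1426, θ = 8.20°; offset = 4.0·tan 8.20° = 0.576 m.
Layer 4: sin θ = 0.950·sin 5.6°/0.416 = 0.2228, θ = 12.88°; offset = 8.8·tan 12.88° = 2.012 m.
Summing the layer offsets gives 7.815 m.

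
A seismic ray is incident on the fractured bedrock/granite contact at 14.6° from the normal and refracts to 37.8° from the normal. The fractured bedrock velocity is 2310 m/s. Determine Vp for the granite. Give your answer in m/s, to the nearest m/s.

sin 14.6° = 0.2521; sin 37.8° = 0.6129.
V₂ = V₁·(sin θ₂/sin θ₁) = 2310·(0.6129/0.2521) = 5616.77 m/s.

5617 m/s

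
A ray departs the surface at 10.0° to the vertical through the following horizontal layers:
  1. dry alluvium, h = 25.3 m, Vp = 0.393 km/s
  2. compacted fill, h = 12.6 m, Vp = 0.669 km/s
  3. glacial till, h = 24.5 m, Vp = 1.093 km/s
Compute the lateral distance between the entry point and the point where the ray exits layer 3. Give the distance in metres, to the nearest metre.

Ray parameter p = sin 10.0° / 0.393 km/s = 4.4185e-01 s/km.
Layer 1: θ = 10.00°; offset = 25.3·tan 10.00° = 4.461 m.
Layer 2: sin θ = p·0.669 = 0.2956 → θ = 17.19°; offset = 12.6·tan 17.19° = 3.899 m.
Layer 3: sin θ = p·1.093 = 0.4829 → θ = 28.88°; offset = 24.5·tan 28.88° = 13.512 m.
Σ offsets = 21.872 m.

22 m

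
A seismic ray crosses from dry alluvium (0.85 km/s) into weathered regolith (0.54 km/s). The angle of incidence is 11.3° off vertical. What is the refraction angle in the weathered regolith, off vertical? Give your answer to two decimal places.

sin θ₁/V₁ = sin θ₂/V₂ ⇒ sin θ₂ = 0.54·sin 11.3°/0.85 = 0.54·0.1959/0.85 = 0.1245.
θ₂ = sin⁻¹(0.1245) = 7.15° (from vertical).

7.15°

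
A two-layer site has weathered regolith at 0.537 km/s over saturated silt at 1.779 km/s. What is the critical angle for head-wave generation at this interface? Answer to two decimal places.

Critical incidence: sin θ_c = V₁/V₂ = 0.537/1.779 = 0.3019.
θ_c = arcsin 0.3019 = 17.57°.

17.57°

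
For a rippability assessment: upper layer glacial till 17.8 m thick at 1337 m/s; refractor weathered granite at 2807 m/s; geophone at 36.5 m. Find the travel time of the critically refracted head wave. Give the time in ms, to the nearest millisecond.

t = x/V₂ + 2h·√(V₂²−V₁²)/(V₁V₂).
√(V₂²−V₁²) = √(2807²−1337²) = 2468.1 m/s; delay term = 2·17.8·2468.1/(1337·2807) = 0.02341 s.
t = 36.5/2807 + 0.02341 = 0.03642 s.

36 ms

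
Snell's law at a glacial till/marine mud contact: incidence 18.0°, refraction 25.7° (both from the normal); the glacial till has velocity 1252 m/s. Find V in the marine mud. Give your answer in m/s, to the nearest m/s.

Snell's law: sin 18.0°/V₁ = sin 25.7°/V₂.
V₂ = V₁·sin 25.7°/sin 18.0° = 1252 × 1.4034 = 1756.99 m/s.

1757 m/s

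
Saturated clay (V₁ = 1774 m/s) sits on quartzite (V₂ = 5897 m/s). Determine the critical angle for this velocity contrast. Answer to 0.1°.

17.5°

Critical incidence: sin θ_c = V₁/V₂ = 1774/5897 = 0.3008.
θ_c = arcsin 0.3008 = 17.51°.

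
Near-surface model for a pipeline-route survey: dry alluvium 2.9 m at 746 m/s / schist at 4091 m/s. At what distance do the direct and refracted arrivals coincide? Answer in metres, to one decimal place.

x_cross = 2h·√((V₂+V₁)/(V₂−V₁)).
(V₂+V₁)/(V₂−V₁) = (4091+746)/(4091−746) = 1.4460; √ = 1.2025.
x_cross = 2·2.9·1.2025 = 6.97 m.

7.0 m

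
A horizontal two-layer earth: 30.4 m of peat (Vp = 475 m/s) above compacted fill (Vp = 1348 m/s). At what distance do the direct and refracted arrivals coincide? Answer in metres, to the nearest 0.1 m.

87.9 m

x_cross = 2h·√((V₂+V₁)/(V₂−V₁)).
(V₂+V₁)/(V₂−V₁) = (1348+475)/(1348−475) = 2.0882; √ = 1.4451.
x_cross = 2·30.4·1.4451 = 87.86 m.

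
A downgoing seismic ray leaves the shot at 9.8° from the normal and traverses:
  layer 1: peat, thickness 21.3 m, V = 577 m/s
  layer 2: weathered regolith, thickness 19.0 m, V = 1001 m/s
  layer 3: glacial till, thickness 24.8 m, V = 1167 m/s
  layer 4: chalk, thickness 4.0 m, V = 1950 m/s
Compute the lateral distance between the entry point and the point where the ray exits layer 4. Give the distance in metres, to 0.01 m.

21.46 m

Apply Snell's law at each interface; in layer i the horizontal offset is hᵢ·tan θᵢ.
Layer 1: θ = 9.80°; offset = 21.3·tan 9.80° = 3.6791 m.
Layer 2: sin θ = 1001·sin 9.8°/577 = 0.2953, θ = 17.17°; offset = 19.0·tan 17.17° = 5.8723 m.
Layer 3: sin θ = 1167·sin 9.8°/577 = 0.3443, θ = 20.14°; offset = 24.8·tan 20.14° = 9.0933 m.
Layer 4: sin θ = 1950·sin 9.8°/577 = 0.5752, θ = 35.12°; offset = 4.0·tan 35.12° = 2.8129 m.
Summing the layer offsets gives 21.4576 m.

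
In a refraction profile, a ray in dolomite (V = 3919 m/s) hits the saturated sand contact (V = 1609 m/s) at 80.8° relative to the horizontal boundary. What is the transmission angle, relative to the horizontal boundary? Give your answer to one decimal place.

86.2°

Convert to the normal: θ₁ = 90° − 80.8° = 9.2°.
sin θ₁/V₁ = sin θ₂/V₂ ⇒ sin θ₂ = 1609·sin 9.2°/3919 = 1609·0.1599/3919 = 0.0656.
θ₂ = arcsin 0.0656 = 3.76° from the normal.
From the interface: 90° − 3.76° = 86.24°.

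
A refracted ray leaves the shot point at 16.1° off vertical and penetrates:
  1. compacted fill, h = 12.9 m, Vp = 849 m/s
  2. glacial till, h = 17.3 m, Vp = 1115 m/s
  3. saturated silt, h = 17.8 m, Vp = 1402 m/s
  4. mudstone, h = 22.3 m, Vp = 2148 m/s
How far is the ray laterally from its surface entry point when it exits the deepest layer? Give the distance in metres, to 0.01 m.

p = sin θ₁/V₁ = sin 16.1°/849 = 3.2664e-04 s/m is conserved through the stack.
Layer 1: θ = 16.10°; offset = 12.9·tan 16.10° = 3.7234 m.
Layer 2: sin θ = p·1115 = 0.3642 → θ = 21.36°; offset = 17.3·tan 21.36° = 6.7653 m.
Layer 3: sin θ = p·1402 = 0.4579 → θ = 27.25°; offset = 17.8·tan 27.25° = 9.1694 m.
Layer 4: sin θ = p·2148 = 0.7016 → θ = 44.56°; offset = 22.3·tan 44.56° = 21.9576 m.
Total horizontal offset = 41.6157 m.

41.62 m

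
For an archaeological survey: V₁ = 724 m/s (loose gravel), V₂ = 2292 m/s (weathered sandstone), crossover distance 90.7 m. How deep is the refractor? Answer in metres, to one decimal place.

h = (x_cross/2)·√((V₂−V₁)/(V₂+V₁)).
(V₂−V₁)/(V₂+V₁) = (2292−724)/(2292+724) = 0.5199; √ = 0.7210.
h = (90.7/2)·0.7210 = 32.70 m.

32.7 m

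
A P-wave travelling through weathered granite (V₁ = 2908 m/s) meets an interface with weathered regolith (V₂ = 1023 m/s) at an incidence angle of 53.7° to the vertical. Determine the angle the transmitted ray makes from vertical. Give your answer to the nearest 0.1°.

16.5°

Snell's law: sin θ₂ = (V₂/V₁)·sin θ₁ = (1023/2908)·sin 53.7° = 0.2835.
θ₂ = arcsin 0.2835 = 16.47° from the normal.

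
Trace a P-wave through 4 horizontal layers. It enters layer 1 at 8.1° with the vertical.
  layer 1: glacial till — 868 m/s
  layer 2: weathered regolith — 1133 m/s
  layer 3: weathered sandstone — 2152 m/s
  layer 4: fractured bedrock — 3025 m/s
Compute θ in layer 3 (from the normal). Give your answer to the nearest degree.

20°

Snell's law across each interface conserves sin θ / V, so sin θ_3 = V_3·sin θ₁/V₁.
sin θ_3 = 2152 × sin 8.1° / 868 = 0.3493.
θ_3 = 20.45° from the vertical.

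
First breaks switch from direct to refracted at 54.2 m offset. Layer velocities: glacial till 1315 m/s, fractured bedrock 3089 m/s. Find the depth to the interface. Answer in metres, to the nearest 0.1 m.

17.2 m

x_cross = 2h·√((V₂+V₁)/(V₂−V₁)) → h = x_cross / (2·√((V₂+V₁)/(V₂−V₁))).
√((V₂+V₁)/(V₂−V₁)) = √((3089+1315)/(3089−1315)) = 1.5756.
h = 54.2 / (2·1.5756) = 17.20 m.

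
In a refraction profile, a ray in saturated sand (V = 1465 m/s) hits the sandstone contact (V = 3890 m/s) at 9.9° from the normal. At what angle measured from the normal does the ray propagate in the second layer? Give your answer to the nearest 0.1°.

sin θ₁/V₁ = sin θ₂/V₂ ⇒ sin θ₂ = 3890·sin 9.9°/1465 = 3890·0.1719/1465 = 0.4565.
θ₂ = sin⁻¹(0.4565) = 27.16° (from vertical).

27.2°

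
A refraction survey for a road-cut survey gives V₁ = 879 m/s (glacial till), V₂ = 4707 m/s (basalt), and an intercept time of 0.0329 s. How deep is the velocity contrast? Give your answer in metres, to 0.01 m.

θ_c = arcsin(879/4707) = 10.76°; cos θ_c = 0.9824.
tᵢ = 2h cos θ_c/V₁ ⇒ h = tᵢ·V₁/(2 cos θ_c) = 0.0329·879/(2·0.9824) = 14.72 m.

14.72 m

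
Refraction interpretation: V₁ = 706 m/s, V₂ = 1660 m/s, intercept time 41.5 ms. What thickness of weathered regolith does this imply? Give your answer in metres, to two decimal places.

16.19 m

θ_c = arcsin(706/1660) = 25.17°; cos θ_c = 0.9051.
tᵢ = 2h cos θ_c/V₁ ⇒ h = tᵢ·V₁/(2 cos θ_c) = 0.0415·706/(2·0.9051) = 16.19 m.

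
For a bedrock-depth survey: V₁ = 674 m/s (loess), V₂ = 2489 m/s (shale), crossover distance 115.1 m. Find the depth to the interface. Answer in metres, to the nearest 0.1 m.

h = (x_cross/2)·√((V₂−V₁)/(V₂+V₁)).
(V₂−V₁)/(V₂+V₁) = (2489−674)/(2489+674) = 0.5738; √ = 0.7575.
h = (115.1/2)·0.7575 = 43.59 m.

43.6 m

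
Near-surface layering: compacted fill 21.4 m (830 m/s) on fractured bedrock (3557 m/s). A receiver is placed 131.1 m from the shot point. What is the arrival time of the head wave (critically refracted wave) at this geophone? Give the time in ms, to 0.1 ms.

87.0 ms

θ_c = arcsin(V₁/V₂) = arcsin(830/3557) = 13.49°, cos θ_c = 0.9724.
Intercept time tᵢ = 2h cos θ_c / V₁ = 2·21.4·0.9724/830 = 0.05014 s.
t = x/V₂ + tᵢ = 131.1/3557 + 0.05014 = 0.08700 s.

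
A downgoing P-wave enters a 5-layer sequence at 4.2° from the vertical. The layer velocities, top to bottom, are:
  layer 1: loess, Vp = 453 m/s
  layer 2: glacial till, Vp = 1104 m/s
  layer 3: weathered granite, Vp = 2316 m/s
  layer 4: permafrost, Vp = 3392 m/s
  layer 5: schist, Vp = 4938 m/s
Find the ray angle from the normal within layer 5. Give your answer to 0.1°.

Ray parameter p = sin 4.2° / 453 = 1.6167e-04 s/m.
sin θ_5 = p·V_5 = 1.6167e-04 × 4938 = 0.7983.
θ_5 = 52.97° from the vertical.

53.0°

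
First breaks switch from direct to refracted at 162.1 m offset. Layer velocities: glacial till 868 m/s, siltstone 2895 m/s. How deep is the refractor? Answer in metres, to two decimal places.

59.49 m

x_cross = 2h·√((V₂+V₁)/(V₂−V₁)) → h = x_cross / (2·√((V₂+V₁)/(V₂−V₁))).
√((V₂+V₁)/(V₂−V₁)) = √((2895+868)/(2895−868)) = 1.3625.
h = 162.1 / (2·1.3625) = 59.49 m.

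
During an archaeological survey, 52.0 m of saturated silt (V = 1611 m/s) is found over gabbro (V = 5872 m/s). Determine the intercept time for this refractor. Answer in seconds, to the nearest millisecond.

0.062 s

θ_c = arcsin(V₁/V₂) = arcsin(1611/5872) = 15.92°; cos θ_c = 0.9616.
tᵢ = 2h·cos θ_c / V₁ = 2·52.0·0.9616 / 1611 = 0.06208 s.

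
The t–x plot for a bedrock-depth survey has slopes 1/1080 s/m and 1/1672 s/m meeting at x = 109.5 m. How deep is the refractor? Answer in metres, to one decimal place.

25.4 m

h = (x_cross/2)·√((V₂−V₁)/(V₂+V₁)).
(V₂−V₁)/(V₂+V₁) = (1672−1080)/(1672+1080) = 0.2151; √ = 0.4638.
h = (109.5/2)·0.4638 = 25.39 m.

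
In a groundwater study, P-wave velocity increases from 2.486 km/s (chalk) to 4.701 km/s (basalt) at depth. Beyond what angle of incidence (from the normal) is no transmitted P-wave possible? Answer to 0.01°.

31.93°

At critical incidence the refracted ray runs along the interface (θ₂ = 90°), so sin θ_c = V₁/V₂.
θ_c = arcsin(2.486/4.701) = arcsin 0.5288 = 31.93°.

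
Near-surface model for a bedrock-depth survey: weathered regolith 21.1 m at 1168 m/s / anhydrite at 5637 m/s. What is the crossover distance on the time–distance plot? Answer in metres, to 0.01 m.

52.07 m

x_cross = 2h·√((V₂+V₁)/(V₂−V₁)).
(V₂+V₁)/(V₂−V₁) = (5637+1168)/(5637−1168) = 1.5227; √ = 1.2340.
x_cross = 2·21.1·1.2340 = 52.07 m.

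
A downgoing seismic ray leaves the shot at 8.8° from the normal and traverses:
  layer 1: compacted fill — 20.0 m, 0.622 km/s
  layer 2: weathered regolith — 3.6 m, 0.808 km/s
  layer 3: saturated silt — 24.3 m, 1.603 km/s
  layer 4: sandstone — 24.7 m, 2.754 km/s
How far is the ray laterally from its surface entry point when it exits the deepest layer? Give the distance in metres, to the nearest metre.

p = sin θ₁/V₁ = sin 8.8°/0.622 = 2.4596e-01 s/km is conserved through the stack.
Layer 1: θ = 8.80°; offset = 20.0·tan 8.80° = 3.096 m.
Layer 2: sin θ = p·0.808 = 0.1987 → θ = 11.46°; offset = 3.6·tan 11.46° = 0.730 m.
Layer 3: sin θ = p·1.603 = 0.3943 → θ = 23.22°; offset = 24.3·tan 23.22° = 10.425 m.
Layer 4: sin θ = p·2.754 = 0.6774 → θ = 42.64°; offset = 24.7·tan 42.64° = 22.743 m.
Σ offsets = 36.995 m.

37 m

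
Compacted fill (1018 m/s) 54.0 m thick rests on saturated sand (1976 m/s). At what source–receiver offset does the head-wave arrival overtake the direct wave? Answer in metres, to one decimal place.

190.9 m

θ_c = arcsin(1018/1976) = 31.01°, so cos θ_c = 0.8571 and tᵢ = 2h cos θ_c/V₁ = 0.0909 s.
At crossover x/V₁ = x/V₂ + tᵢ ⇒ x = tᵢ/(1/V₁ − 1/V₂) = 0.09093/(9.8232e-04 − 5.0607e-04) = 190.93 m.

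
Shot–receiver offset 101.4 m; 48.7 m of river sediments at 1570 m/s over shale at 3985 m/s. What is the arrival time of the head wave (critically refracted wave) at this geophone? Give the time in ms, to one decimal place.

82.5 ms

t = x/V₂ + 2h·√(V₂²−V₁²)/(V₁V₂).
√(V₂²−V₁²) = √(3985²−1570²) = 3662.7 m/s; delay term = 2·48.7·3662.7/(1570·3985) = 0.05702 s.
t = 101.4/3985 + 0.05702 = 0.08247 s.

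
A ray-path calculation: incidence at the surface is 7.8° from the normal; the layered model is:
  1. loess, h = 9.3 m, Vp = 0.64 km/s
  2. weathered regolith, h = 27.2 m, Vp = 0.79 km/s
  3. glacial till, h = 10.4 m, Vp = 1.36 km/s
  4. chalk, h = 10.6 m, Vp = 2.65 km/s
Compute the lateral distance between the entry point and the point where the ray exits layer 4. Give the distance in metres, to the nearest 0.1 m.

Apply Snell's law at each interface; in layer i the horizontal offset is hᵢ·tan θᵢ.
Layer 1: θ = 7.80°; offset = 9.3·tan 7.80° = 1.274 m.
Layer 2: sin θ = 0.79·sin 7.8°/0.64 = 0.1675, θ = 9.64°; offset = 27.2·tan 9.64° = 4.622 m.
Layer 3: sin θ = 1.36·sin 7.8°/0.64 = 0.2884, θ = 16.76°; offset = 10.4·tan 16.76° = 3.132 m.
Layer 4: sin θ = 2.65·sin 7.8°/0.64 = 0.5619, θ = 34.19°; offset = 10.6·tan 34.19° = 7.201 m.
Σ offsets = 16.230 m.

16.2 m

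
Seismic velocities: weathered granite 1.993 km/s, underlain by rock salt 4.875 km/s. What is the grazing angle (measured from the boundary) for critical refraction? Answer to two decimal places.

Critical incidence: sin θ_c = V₁/V₂ = 1.993/4.875 = 0.4088.
θ_c = arcsin 0.4088 = 24.13°.
Measured from the interface: 90° − 24.13° = 65.87°.

65.87°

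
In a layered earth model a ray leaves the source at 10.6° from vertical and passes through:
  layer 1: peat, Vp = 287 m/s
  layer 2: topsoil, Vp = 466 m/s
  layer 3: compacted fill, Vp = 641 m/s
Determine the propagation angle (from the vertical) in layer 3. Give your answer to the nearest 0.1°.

24.3°

Snell's law across each interface conserves sin θ / V, so sin θ_3 = V_3·sin θ₁/V₁.
sin θ_3 = 641 × sin 10.6° / 287 = 0.4108.
θ_3 = 24.26° from the vertical.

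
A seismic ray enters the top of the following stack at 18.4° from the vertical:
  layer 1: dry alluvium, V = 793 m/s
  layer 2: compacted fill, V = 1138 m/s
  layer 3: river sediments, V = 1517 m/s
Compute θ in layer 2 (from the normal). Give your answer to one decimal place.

Ray parameter p = sin 18.4° / 793 = 3.9804e-04 s/m.
sin θ_2 = p·V_2 = 3.9804e-04 × 1138 = 0.4530.
θ_2 = arcsin 0.4530 = 26.93°.

26.9°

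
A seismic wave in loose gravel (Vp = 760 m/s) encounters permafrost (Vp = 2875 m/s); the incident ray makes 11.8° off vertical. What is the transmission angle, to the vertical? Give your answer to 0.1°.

50.7°

Snell's law: sin θ₂ = (V₂/V₁)·sin θ₁ = (2875/760)·sin 11.8° = 0.7736.
θ₂ = arcsin 0.7736 = 50.68° from the normal.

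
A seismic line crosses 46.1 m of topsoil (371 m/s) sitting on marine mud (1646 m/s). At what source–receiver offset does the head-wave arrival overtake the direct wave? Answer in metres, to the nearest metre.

116 m

θ_c = arcsin(371/1646) = 13.03°, so cos θ_c = 0.9743 and tᵢ = 2h cos θ_c/V₁ = 0.2421 s.
At crossover x/V₁ = x/V₂ + tᵢ ⇒ x = tᵢ/(1/V₁ − 1/V₂) = 0.24212/(2.6954e-03 − 6.0753e-04) = 115.97 m.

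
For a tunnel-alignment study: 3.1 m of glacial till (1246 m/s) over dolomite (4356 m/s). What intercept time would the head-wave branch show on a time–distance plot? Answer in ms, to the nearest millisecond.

tᵢ = 2h·√(V₂²−V₁²)/(V₁V₂).
√(V₂²−V₁²) = √(4356²−1246²) = 4174.0 m/s.
tᵢ = 2·3.1·4174.0/(1246·4356) = 0.00477 s.

5 ms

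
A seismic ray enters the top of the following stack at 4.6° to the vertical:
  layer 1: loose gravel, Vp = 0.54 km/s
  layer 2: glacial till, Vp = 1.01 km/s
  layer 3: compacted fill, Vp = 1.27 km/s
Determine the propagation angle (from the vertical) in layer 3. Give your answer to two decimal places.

10.87°

Ray parameter p = sin 4.6° / 0.54 = 1.4852e-01 s/km.
sin θ_3 = p·V_3 = 1.4852e-01 × 1.27 = 0.1886.
θ_3 = 10.87° from the vertical.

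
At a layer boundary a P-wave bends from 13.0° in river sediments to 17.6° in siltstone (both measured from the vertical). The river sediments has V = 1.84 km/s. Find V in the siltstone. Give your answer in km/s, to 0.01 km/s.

2.47 km/s

sin 13.0° = 0.2250; sin 17.6° = 0.3024.
V₂ = V₁·(sin θ₂/sin θ₁) = 1.84·(0.3024/0.2250) = 2.47 km/s.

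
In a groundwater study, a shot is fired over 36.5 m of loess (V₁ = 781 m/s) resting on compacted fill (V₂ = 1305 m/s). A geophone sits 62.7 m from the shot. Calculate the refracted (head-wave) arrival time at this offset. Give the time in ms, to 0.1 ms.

122.9 ms

t = x/V₂ + 2h·√(V₂²−V₁²)/(V₁V₂).
√(V₂²−V₁²) = √(1305²−781²) = 1045.5 m/s; delay term = 2·36.5·1045.5/(781·1305) = 0.07488 s.
t = 62.7/1305 + 0.07488 = 0.12293 s.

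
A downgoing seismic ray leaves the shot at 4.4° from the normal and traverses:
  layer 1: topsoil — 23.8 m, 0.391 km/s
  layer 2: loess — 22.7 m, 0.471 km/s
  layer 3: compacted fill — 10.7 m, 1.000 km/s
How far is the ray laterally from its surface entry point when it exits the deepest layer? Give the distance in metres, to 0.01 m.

p = sin θ₁/V₁ = sin 4.4°/0.391 = 1.9621e-01 s/km is conserved through the stack.
Layer 1: θ = 4.40°; offset = 23.8·tan 4.40° = 1.8313 m.
Layer 2: sin θ = p·0.471 = 0.0924 → θ = 5.30°; offset = 22.7·tan 5.30° = 2.1069 m.
Layer 3: sin θ = p·1.000 = 0.1962 → θ = 11.32°; offset = 10.7·tan 11.32° = 2.1411 m.
Σ offsets = 6.0793 m.

6.08 m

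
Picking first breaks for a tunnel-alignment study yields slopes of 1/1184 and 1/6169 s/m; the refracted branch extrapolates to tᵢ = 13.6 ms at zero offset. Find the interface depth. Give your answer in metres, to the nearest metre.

8 m

θ_c = arcsin(1184/6169) = 11.07°; cos θ_c = 0.9814.
tᵢ = 2h cos θ_c/V₁ ⇒ h = tᵢ·V₁/(2 cos θ_c) = 0.0136·1184/(2·0.9814) = 8.20 m.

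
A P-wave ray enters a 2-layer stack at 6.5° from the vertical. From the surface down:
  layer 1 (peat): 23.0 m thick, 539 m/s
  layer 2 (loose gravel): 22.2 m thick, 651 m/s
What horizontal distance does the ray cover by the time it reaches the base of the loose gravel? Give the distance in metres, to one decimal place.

Apply Snell's law at each interface; in layer i the horizontal offset is hᵢ·tan θᵢ.
Layer 1: θ = 6.50°; offset = 23.0·tan 6.50° = 2.621 m.
Layer 2: sin θ = 651·sin 6.5°/539 = 0.1367, θ = 7.86°; offset = 22.2·tan 7.86° = 3.064 m.
Σ offsets = 5.685 m.

5.7 m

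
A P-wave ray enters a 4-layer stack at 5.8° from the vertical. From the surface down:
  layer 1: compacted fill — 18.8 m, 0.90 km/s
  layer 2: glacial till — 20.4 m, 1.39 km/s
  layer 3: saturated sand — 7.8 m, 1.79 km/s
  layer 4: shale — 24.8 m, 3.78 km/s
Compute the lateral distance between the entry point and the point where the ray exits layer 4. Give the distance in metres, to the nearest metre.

18 m

Apply Snell's law at each interface; in layer i the horizontal offset is hᵢ·tan θᵢ.
Layer 1: θ = 5.80°; offset = 18.8·tan 5.80° = 1.910 m.
Layer 2: sin θ = 1.39·sin 5.8°/0.90 = 0.1561, θ = 8.98°; offset = 20.4·tan 8.98° = 3.223 m.
Layer 3: sin θ = 1.79·sin 5.8°/0.90 = 0.2010, θ = 11.59°; offset = 7.8·tan 11.59° = 1.600 m.
Layer 4: sin θ = 3.78·sin 5.8°/0.90 = 0.4244, θ = 25.11°; offset = 24.8·tan 25.11° = 11.625 m.
Σ offsets = 18.359 m.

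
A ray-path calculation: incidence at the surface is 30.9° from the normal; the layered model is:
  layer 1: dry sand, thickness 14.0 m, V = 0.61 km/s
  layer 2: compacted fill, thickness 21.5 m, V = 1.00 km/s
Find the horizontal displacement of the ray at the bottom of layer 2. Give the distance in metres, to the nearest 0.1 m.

41.9 m

Apply Snell's law at each interface; in layer i the horizontal offset is hᵢ·tan θᵢ.
Layer 1: θ = 30.90°; offset = 14.0·tan 30.90° = 8.379 m.
Layer 2: sin θ = 1.00·sin 30.9°/0.61 = 0.8419, θ = 57.34°; offset = 21.5·tan 57.34° = 33.539 m.
Σ offsets = 41.918 m.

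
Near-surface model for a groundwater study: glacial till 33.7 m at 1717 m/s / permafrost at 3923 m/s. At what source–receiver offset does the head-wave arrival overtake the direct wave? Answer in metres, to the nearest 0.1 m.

θ_c = arcsin(1717/3923) = 25.96°, so cos θ_c = 0.8991 and tᵢ = 2h cos θ_c/V₁ = 0.0353 s.
At crossover x/V₁ = x/V₂ + tᵢ ⇒ x = tᵢ/(1/V₁ − 1/V₂) = 0.03530/(5.8241e-04 − 2.5491e-04) = 107.77 m.

107.8 m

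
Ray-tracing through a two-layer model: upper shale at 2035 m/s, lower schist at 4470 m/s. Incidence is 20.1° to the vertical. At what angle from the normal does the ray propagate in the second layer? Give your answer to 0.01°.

Snell's law: sin θ₂ = (V₂/V₁)·sin θ₁ = (4470/2035)·sin 20.1° = 0.7549.
θ₂ = sin⁻¹(0.7549) = 49.01° (from vertical).

49.01°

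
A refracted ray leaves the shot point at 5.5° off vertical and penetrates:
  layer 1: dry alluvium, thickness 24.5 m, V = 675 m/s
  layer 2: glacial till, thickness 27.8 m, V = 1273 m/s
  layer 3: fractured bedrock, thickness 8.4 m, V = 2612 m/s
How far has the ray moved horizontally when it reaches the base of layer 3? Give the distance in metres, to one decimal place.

Apply Snell's law at each interface; in layer i the horizontal offset is hᵢ·tan θᵢ.
Layer 1: θ = 5.50°; offset = 24.5·tan 5.50° = 2.359 m.
Layer 2: sin θ = 1273·sin 5.5°/675 = 0.1808, θ = 10.41°; offset = 27.8·tan 10.41° = 5.109 m.
Layer 3: sin θ = 2612·sin 5.5°/675 = 0.3709, θ = 21.77°; offset = 8.4·tan 21.77° = 3.355 m.
Summing the layer offsets gives 10.823 m.

10.8 m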